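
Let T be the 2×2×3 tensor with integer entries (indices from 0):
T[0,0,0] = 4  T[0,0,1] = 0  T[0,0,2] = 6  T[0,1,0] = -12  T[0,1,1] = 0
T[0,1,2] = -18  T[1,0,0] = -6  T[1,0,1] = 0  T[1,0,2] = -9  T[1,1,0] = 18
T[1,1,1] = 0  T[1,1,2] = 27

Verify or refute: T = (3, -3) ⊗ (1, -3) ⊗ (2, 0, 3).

Reconstruct entry (0,0,0) from the claimed factors: Σₗ aₗ[0]bₗ[0]cₗ[0] = (3)·(1)·(2) = 6, but T[0,0,0] = 4. The claim is false.

No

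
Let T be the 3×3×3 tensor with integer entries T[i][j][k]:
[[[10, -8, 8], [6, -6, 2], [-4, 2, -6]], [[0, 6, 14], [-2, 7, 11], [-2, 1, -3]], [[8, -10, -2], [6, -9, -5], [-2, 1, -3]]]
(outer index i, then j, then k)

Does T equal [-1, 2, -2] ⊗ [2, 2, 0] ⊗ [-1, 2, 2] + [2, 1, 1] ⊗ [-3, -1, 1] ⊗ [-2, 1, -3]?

No

Reconstruct entry (0,0,0) from the claimed factors: Σₗ aₗ[0]bₗ[0]cₗ[0] = (-1)·(2)·(-1) + (2)·(-3)·(-2) = 14, but T[0,0,0] = 10. The claim is false.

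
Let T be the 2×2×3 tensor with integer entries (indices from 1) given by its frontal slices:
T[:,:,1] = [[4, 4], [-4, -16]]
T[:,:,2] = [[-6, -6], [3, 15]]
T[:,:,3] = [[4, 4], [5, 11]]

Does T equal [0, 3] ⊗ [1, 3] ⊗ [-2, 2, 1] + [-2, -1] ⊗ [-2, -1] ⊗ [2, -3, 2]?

Reconstruct entry (1,1,1) from the claimed factors: Σₗ aₗ[1]bₗ[1]cₗ[1] = (0)·(1)·(-2) + (-2)·(-2)·(2) = 8, but T[1,1,1] = 4. The claim is false.

No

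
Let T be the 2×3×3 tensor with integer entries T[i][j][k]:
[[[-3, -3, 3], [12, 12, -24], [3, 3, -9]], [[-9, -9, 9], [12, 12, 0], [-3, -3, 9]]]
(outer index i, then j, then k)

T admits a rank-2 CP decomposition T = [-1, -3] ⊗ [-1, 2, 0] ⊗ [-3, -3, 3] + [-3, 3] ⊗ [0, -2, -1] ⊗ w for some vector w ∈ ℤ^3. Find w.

Subtract the known terms from T to get the rank-1 residual R = [-3, 3] ⊗ [0, -2, -1] ⊗ w, so R[i,j,k] = a[i]·b[j]·w[k]. Pick indices with nonzero a[0]·b[1] = (-3)·(-2) = 6. Only the fibre through (0,1,·) is needed: R[0,1,:] = T[0,1,:] − Σₗ aₗ[0]bₗ[1]cₗ = [12, 12, -24] − (-1)·(2)·[-3, -3, 3] = [6, 6, -18]. Then w[k] = R[0,1,k] / 6 for each k, giving w = [6, 6, -18] / 6 = [1, 1, -3].

w = [1, 1, -3]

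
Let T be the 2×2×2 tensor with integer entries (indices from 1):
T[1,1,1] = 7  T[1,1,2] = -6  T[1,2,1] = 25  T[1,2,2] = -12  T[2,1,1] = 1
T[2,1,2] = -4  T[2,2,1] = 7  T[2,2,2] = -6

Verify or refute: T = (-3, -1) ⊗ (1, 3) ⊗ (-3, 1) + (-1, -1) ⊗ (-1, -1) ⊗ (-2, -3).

Reconstruct entrywise from the claimed factors. For example, T[1,2,1] = 25 and Σₗ aₗ[1]bₗ[2]cₗ[1] = (-3)·(3)·(-3) + (-1)·(-1)·(-2) = 25; checking all 8 entries, every one matches. The claim holds.

Yes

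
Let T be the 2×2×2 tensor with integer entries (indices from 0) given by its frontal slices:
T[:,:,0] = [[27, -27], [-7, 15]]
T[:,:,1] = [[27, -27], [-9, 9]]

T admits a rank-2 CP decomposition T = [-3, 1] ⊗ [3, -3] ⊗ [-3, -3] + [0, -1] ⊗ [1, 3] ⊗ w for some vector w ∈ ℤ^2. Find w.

w = [-2, 0]

Subtract the known terms from T to get the rank-1 residual R = [0, -1] ⊗ [1, 3] ⊗ w, so R[i,j,k] = a[i]·b[j]·w[k]. Pick indices with nonzero a[1]·b[0] = (-1)·(1) = -1. Only the fibre through (1,0,·) is needed: R[1,0,:] = T[1,0,:] − Σₗ aₗ[1]bₗ[0]cₗ = [-7, -9] − (1)·(3)·[-3, -3] = [2, 0]. Then w[k] = R[1,0,k] / -1 for each k, giving w = [2, 0] / -1 = [-2, 0].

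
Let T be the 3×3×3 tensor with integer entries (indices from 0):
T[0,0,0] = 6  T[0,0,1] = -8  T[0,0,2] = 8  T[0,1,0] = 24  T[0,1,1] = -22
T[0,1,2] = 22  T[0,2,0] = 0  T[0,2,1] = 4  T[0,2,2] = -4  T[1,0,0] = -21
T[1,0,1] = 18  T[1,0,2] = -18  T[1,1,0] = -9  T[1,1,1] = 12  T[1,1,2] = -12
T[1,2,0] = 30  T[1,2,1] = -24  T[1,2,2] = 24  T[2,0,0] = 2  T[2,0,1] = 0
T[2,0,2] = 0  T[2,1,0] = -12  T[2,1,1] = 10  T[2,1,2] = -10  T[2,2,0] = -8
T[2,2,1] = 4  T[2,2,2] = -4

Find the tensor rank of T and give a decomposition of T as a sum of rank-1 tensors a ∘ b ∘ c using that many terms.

Lower bound: the mode-2 unfolding of T (rows indexed by j, columns by (i,k) = (0,0), (0,1), (0,2), (1,0), (1,1), (1,2), (2,0), (2,1), (2,2)) is [[6, -8, 8, -21, 18, -18, 2, 0, 0], [24, -22, 22, -9, 12, -12, -12, 10, -10], [0, 4, -4, 30, -24, 24, -8, 4, -4]].
There the 2×2 minor on rows j ∈ {0, 1}, columns (i,k) ∈ {(0,0), (0,1)} is det [[6, -8], [24, -22]] = 60 ≠ 0, so this unfolding has rank ≥ 2; CP rank is at least every unfolding rank, so rank(T) ≥ 2. (Flattening ranks never certify an upper bound on CP rank; for that we must actually write T with 2 rank-1 terms.)
Upper bound — finding two terms. Write S_k = T[:,:,k] for the frontal slices: S₀ = [[6, 24, 0], [-21, -9, 30], [2, -12, -8]], S₁ = [[-8, -22, 4], [18, 12, -24], [0, 10, 4]], S₂ = [[8, 22, -4], [-18, -12, 24], [0, -10, -4]].
If T = a₁ ∘ b₁ ∘ c₁ + a₂ ∘ b₂ ∘ c₂ then each S_k = c₁[k]·a₁b₁ᵀ + c₂[k]·a₂b₂ᵀ. S₀ and S₁ are linearly independent, so a₁b₁ᵀ and a₂b₂ᵀ must span the same plane of matrices: they are the rank-1 matrices of the form x·S₀ + y·S₁.
The 2×2 minor of x·S₀ + y·S₁ on rows {0,1}, columns {0,1} is 450·x² − 750·xy + 300·y² = 150·(3·x − 2·y)(x − y), vanishing at (x:y) = (2:3) and (1:1).
M₁ = 2·S₀ + 3·S₁ = [[-12, -18, 12], [12, 18, -12], [4, 6, -4]] = (-2)·[3, -3, -1][2, 3, -2]ᵀ and M₂ = S₀ + S₁ = [[-2, 2, 4], [-3, 3, 6], [2, -2, -4]] = −[2, 3, -2][1, -1, -2]ᵀ, so take a₁ = [3, -3, -1], b₁ = [2, 3, -2], a₂ = [2, 3, -2], b₂ = [1, -1, -2].
Each slice is an integer combination of E₁ = a₁b₁ᵀ and E₂ = a₂b₂ᵀ: S₀ = 2·E₁ − 3·E₂, S₁ = −2·E₁ + 2·E₂, S₂ = 2·E₁ − 2·E₂; reading off coefficients, c₁ = [2, -2, 2] and c₂ = [-3, 2, -2].
Hence T = [3, -3, -1] ∘ [2, 3, -2] ∘ [2, -2, 2] + [2, 3, -2] ∘ [1, -1, -2] ∘ [-3, 2, -2], so rank(T) ≤ 2.
These bounds meet, so rank(T) = 2.

rank(T) = 2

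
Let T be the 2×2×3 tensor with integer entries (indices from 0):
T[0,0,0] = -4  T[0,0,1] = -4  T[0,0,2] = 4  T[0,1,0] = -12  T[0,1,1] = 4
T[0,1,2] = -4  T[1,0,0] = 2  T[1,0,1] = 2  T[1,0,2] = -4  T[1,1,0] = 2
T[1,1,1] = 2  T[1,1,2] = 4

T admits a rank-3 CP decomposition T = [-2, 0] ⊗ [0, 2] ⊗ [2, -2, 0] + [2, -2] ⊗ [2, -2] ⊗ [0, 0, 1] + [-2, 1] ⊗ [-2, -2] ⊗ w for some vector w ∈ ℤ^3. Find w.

Subtract the known terms from T to get the rank-1 residual R = [-2, 1] ⊗ [-2, -2] ⊗ w, so R[i,j,k] = a[i]·b[j]·w[k]. Pick indices with nonzero a[0]·b[0] = (-2)·(-2) = 4. Only the fibre through (0,0,·) is needed: R[0,0,:] = T[0,0,:] − Σₗ aₗ[0]bₗ[0]cₗ = [-4, -4, 4] − (-2)·(0)·[2, -2, 0] − (2)·(2)·[0, 0, 1] = [-4, -4, 0]. Then w[k] = R[0,0,k] / 4 for each k, giving w = [-4, -4, 0] / 4 = [-1, -1, 0].

w = [-1, -1, 0]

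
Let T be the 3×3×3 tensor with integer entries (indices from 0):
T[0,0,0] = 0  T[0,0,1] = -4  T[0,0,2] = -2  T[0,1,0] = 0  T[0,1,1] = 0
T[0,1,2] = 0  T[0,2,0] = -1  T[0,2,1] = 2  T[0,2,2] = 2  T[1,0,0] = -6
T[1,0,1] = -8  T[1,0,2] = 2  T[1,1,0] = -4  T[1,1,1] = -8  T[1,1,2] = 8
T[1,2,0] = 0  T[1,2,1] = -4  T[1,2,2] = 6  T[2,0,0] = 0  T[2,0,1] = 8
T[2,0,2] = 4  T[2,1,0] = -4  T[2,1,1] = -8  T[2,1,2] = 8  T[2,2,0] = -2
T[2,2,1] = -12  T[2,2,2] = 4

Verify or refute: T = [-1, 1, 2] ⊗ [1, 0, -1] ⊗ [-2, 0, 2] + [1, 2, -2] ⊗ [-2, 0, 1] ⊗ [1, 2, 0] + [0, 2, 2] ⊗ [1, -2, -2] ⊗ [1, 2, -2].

No

Reconstruct entry (1,0,0) from the claimed factors: Σₗ aₗ[1]bₗ[0]cₗ[0] = (1)·(1)·(-2) + (2)·(-2)·(1) + (2)·(1)·(1) = -4, but T[1,0,0] = -6. The claim is false.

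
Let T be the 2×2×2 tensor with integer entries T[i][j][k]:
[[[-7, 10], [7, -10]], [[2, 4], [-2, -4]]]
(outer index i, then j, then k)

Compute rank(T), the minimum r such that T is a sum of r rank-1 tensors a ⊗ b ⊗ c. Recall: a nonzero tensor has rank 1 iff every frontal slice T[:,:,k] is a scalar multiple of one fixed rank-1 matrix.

Lower bound: the mode-1 unfolding of T (rows indexed by i, columns by (j,k) = (0,0), (0,1), (1,0), (1,1)) is [[-7, 10, 7, -10], [2, 4, -2, -4]].
There the 2×2 minor on rows i ∈ {0, 1}, columns (j,k) ∈ {(0,0), (0,1)} is det [[-7, 10], [2, 4]] = -48 ≠ 0, so this unfolding has rank ≥ 2; CP rank is at least every unfolding rank, so rank(T) ≥ 2. (Unfolding ranks only ever bound the CP rank from below — rank(T) can be strictly larger than all of them — so the matching upper bound has to come from an explicit 2-term decomposition.)
Upper bound — finding two terms. Every mode-2 slice of T is a multiple of one matrix: T[:,j,:] = b[j]·M with b = [1, -1] and M = [[-7, 10], [2, 4]] (rows indexed by i, columns by k). So it suffices to write M as a sum of two rank-1 matrices.
Splitting M by its rows (i = 0, 1), M = [1, 0][-7, 10]ᵀ + [0, 1][2, 4]ᵀ.
Hence T = [1, 0] ⊗ [1, -1] ⊗ [-7, 10] + [0, 1] ⊗ [1, -1] ⊗ [2, 4], so rank(T) ≤ 2.
These bounds meet, so rank(T) = 2.

2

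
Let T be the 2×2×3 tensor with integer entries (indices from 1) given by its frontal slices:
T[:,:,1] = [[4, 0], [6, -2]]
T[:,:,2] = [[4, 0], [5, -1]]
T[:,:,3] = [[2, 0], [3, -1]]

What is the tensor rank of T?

2

Lower bound: the mode-1 unfolding of T (rows indexed by i, columns by (j,k) = (1,1), (1,2), (1,3), (2,1), (2,2), (2,3)) is [[4, 4, 2, 0, 0, 0], [6, 5, 3, -2, -1, -1]].
There the 2×2 minor on rows i ∈ {1, 2}, columns (j,k) ∈ {(1,1), (1,2)} is det [[4, 4], [6, 5]] = -4 ≠ 0, so this unfolding has rank ≥ 2; CP rank is at least every unfolding rank, so rank(T) ≥ 2. (Unfolding ranks only ever bound the CP rank from below — rank(T) can be strictly larger than all of them — so the matching upper bound has to come from an explicit 2-term decomposition.)
Upper bound — finding two terms. Write S_k = T[:,:,k] for the frontal slices: S₁ = [[4, 0], [6, -2]], S₂ = [[4, 0], [5, -1]], S₃ = [[2, 0], [3, -1]].
If T = a₁ ⊗ b₁ ⊗ c₁ + a₂ ⊗ b₂ ⊗ c₂ then each S_k = c₁[k]·a₁b₁ᵀ + c₂[k]·a₂b₂ᵀ. S₁ and S₂ are linearly independent, so a₁b₁ᵀ and a₂b₂ᵀ must span the same plane of matrices: they are the rank-1 matrices of the form x·S₁ + y·S₂.
det(x·S₁ + y·S₂) is −8·x² − 12·xy − 4·y² = (-4)·(x + y)(2·x + y), vanishing at (x:y) = (1:-1) and (1:-2).
M₁ = S₁ − S₂ = [[0, 0], [1, -1]] = [0, 1][1, -1]ᵀ and M₂ = S₁ − 2·S₂ = [[-4, 0], [-4, 0]] = (-4)·[1, 1][1, 0]ᵀ, so take a₁ = [0, 1], b₁ = [1, -1], a₂ = [1, 1], b₂ = [1, 0].
Each slice is an integer combination of E₁ = a₁b₁ᵀ and E₂ = a₂b₂ᵀ: S₁ = 2·E₁ + 4·E₂, S₂ = E₁ + 4·E₂, S₃ = E₁ + 2·E₂; reading off coefficients, c₁ = [2, 1, 1] and c₂ = [4, 4, 2].
Hence T = [0, 1] ⊗ [1, -1] ⊗ [2, 1, 1] + [1, 1] ⊗ [1, 0] ⊗ [4, 4, 2], so rank(T) ≤ 2.
These bounds meet, so rank(T) = 2.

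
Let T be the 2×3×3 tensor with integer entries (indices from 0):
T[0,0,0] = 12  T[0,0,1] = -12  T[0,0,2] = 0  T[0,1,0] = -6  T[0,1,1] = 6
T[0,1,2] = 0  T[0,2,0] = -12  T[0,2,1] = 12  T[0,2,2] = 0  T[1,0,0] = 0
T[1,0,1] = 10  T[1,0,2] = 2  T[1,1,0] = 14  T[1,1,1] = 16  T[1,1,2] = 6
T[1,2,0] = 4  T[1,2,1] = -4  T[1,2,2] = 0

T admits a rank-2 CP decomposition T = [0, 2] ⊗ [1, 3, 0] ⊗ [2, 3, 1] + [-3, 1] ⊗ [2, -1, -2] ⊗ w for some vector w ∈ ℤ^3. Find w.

w = [-2, 2, 0]

Subtract the known terms from T to get the rank-1 residual R = [-3, 1] ⊗ [2, -1, -2] ⊗ w, so R[i,j,k] = a[i]·b[j]·w[k]. Pick indices with nonzero a[0]·b[0] = (-3)·(2) = -6. Only the fibre through (0,0,·) is needed: R[0,0,:] = T[0,0,:] − Σₗ aₗ[0]bₗ[0]cₗ = [12, -12, 0] − (0)·(1)·[2, 3, 1] = [12, -12, 0]. Then w[k] = R[0,0,k] / -6 for each k, giving w = [12, -12, 0] / -6 = [-2, 2, 0].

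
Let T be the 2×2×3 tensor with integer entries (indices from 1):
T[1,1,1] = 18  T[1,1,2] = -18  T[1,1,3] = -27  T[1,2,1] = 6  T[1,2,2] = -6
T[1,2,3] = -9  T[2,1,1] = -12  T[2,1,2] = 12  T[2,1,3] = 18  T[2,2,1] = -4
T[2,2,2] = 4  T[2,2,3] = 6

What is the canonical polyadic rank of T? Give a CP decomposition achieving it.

rank(T) = 1

Lower bound: T ≠ 0 (e.g. T[1,1,1] = 18), so rank(T) ≥ 1.
Upper bound: if T = a ⊗ b ⊗ c then every fibre of T is a multiple of the corresponding factor, so read the factors off the fibres through the nonzero entry T[1,1,1] = 18.
The mode-1 fibre T[:,1,1] = [18, -12] gives a = [3, -2] (primitive direction); the mode-2 fibre T[1,:,1] = [18, 6] gives b = [3, 1]; then c[k] = T[1,1,k] / (a[1]·b[1]) = [18, -18, -27] / 9 = [2, -2, -3].
Expanding [3, -2] ⊗ [3, 1] ⊗ [2, -2, -3] reproduces all 12 entries of T, so T = [3, -2] ⊗ [3, 1] ⊗ [2, -2, -3] and rank(T) ≤ 1.
These bounds meet, so rank(T) = 1.
Check entry T[2,1,1] = -12: (-2)·(3)·(2) = -12.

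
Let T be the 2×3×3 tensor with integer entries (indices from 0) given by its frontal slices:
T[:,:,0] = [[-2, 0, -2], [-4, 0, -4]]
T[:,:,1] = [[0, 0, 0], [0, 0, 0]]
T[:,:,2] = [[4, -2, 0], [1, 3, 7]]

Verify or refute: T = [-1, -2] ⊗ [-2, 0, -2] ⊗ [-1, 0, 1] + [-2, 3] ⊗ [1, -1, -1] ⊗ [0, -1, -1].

Reconstruct entry (0,0,1) from the claimed factors: Σₗ aₗ[0]bₗ[0]cₗ[1] = (-1)·(-2)·(0) + (-2)·(1)·(-1) = 2, but T[0,0,1] = 0. The claim is false.

No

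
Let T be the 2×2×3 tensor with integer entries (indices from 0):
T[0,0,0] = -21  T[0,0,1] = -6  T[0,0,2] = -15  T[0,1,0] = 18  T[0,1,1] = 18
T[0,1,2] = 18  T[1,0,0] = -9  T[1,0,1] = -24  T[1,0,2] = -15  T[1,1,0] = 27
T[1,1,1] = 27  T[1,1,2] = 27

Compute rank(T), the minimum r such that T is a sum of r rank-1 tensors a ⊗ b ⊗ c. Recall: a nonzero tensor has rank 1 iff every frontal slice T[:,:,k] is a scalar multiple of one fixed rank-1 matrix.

2

Lower bound: in the mode-2 unfolding of T (rows indexed by j, columns by (i,k)) the 2×2 minor on rows j ∈ {0, 1}, columns (i,k) ∈ {(0,0), (0,1)} is det [[-21, -6], [18, 18]] = -270 ≠ 0, so that unfolding has rank ≥ 2 and hence rank(T) ≥ 2 (CP rank is at least every unfolding rank, though it can be larger).
Upper bound: with S_k = T[:,:,k], the two rank-1 terms a₁b₁ᵀ, a₂b₂ᵀ are the rank-1 members of the pencil x·S₀ + y·S₁.
det(x·S₀ + y·S₁) is −405·x² − 135·xy + 270·y² = (-135)·(3·x − 2·y)(x + y), vanishing at (x:y) = (2:3) and (1:-1).
M₁ = 2·S₀ + 3·S₁ = [[-60, 90], [-90, 135]] = (-15)·[2, 3][2, -3]ᵀ and M₂ = S₀ − S₁ = [[-15, 0], [15, 0]] = (-15)·[1, -1][1, 0]ᵀ, so take a₁ = [2, 3], b₁ = [2, -3], a₂ = [1, -1], b₂ = [1, 0].
Each slice is an integer combination of E₁ = a₁b₁ᵀ and E₂ = a₂b₂ᵀ: S₀ = −3·E₁ − 9·E₂, S₁ = −3·E₁ + 6·E₂, S₂ = −3·E₁ − 3·E₂; reading off coefficients, c₁ = [-3, -3, -3] and c₂ = [-9, 6, -3].
Hence T = [2, 3] ⊗ [2, -3] ⊗ [-3, -3, -3] + [1, -1] ⊗ [1, 0] ⊗ [-9, 6, -3], so rank(T) ≤ 2.
These bounds meet, so rank(T) = 2.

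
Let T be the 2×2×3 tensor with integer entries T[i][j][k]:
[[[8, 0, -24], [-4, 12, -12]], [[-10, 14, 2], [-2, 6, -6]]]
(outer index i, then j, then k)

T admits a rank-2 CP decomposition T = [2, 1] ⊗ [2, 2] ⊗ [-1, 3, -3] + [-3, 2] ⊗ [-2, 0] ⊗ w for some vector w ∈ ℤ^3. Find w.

Subtract the known terms from T to get the rank-1 residual R = [-3, 2] ⊗ [-2, 0] ⊗ w, so R[i,j,k] = a[i]·b[j]·w[k]. Pick indices with nonzero a[0]·b[0] = (-3)·(-2) = 6. Only the fibre through (0,0,·) is needed: R[0,0,:] = T[0,0,:] − Σₗ aₗ[0]bₗ[0]cₗ = [8, 0, -24] − (2)·(2)·[-1, 3, -3] = [12, -12, -12]. Then w[k] = R[0,0,k] / 6 for each k, giving w = [12, -12, -12] / 6 = [2, -2, -2].

w = [2, -2, -2]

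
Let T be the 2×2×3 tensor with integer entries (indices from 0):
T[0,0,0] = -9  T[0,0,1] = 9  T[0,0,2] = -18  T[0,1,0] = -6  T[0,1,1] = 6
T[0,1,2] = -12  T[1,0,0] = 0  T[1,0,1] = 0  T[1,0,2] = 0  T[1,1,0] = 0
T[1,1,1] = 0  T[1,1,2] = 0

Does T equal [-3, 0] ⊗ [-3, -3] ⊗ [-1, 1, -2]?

No

Reconstruct entry (0,1,0) from the claimed factors: Σₗ aₗ[0]bₗ[1]cₗ[0] = (-3)·(-3)·(-1) = -9, but T[0,1,0] = -6. The claim is false.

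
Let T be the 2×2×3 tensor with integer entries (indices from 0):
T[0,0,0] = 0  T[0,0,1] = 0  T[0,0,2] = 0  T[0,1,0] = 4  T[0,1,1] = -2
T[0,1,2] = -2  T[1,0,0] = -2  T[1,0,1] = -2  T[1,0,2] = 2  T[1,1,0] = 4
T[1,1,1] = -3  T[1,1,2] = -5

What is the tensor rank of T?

Lower bound: the mode-3 unfolding of T (rows indexed by k, columns by (i,j) = (0,0), (0,1), (1,0), (1,1)) is [[0, 4, -2, 4], [0, -2, -2, -3], [0, -2, 2, -5]].
There the 3×3 minor on rows k ∈ {0, 1, 2}, columns (i,j) ∈ {(0,1), (1,0), (1,1)} is det [[4, -2, 4], [-2, -2, -3], [-2, 2, -5]] = 40 ≠ 0, so this unfolding has rank ≥ 3; CP rank is at least every unfolding rank, so rank(T) ≥ 3. (Flattening ranks never certify an upper bound on CP rank; for that we must actually write T with 3 rank-1 terms.)
Upper bound: T is a sum of 3 rank-1 terms, T = [0, 1] ∘ [2, -1] ∘ [-1, -1, 1] + [1, 2] ∘ [0, 1] ∘ [2, -2, -2] + [2, -1] ∘ [0, 1] ∘ [1, 0, 0] (one valid choice — decompositions are not unique — normalised so each a, b is primitive with positive first nonzero entry; check it by expanding all entries), so rank(T) ≤ 3.
These bounds meet, so rank(T) = 3.

3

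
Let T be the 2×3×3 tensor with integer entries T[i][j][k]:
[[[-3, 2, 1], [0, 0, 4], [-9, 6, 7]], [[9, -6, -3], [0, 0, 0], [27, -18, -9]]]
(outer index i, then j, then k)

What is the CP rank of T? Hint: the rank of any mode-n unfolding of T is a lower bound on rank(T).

Lower bound: the mode-3 unfolding of T (rows indexed by k, columns by (i,j) = (0,0), (0,1), (0,2), (1,0), (1,1), (1,2)) is [[-3, 0, -9, 9, 0, 27], [2, 0, 6, -6, 0, -18], [1, 4, 7, -3, 0, -9]].
There the 2×2 minor on rows k ∈ {0, 2}, columns (i,j) ∈ {(0,0), (0,1)} is det [[-3, 0], [1, 4]] = -12 ≠ 0, so this unfolding has rank ≥ 2; CP rank is at least every unfolding rank, so rank(T) ≥ 2. (Flattening ranks never certify an upper bound on CP rank; for that we must actually write T with 2 rank-1 terms.)
Upper bound — finding two terms. Write S_k = T[:,:,k] for the frontal slices: S₀ = [[-3, 0, -9], [9, 0, 27]], S₁ = [[2, 0, 6], [-6, 0, -18]], S₂ = [[1, 4, 7], [-3, 0, -9]].
If T = a₁ (x) b₁ (x) c₁ + a₂ (x) b₂ (x) c₂ then each S_k = c₁[k]·a₁b₁ᵀ + c₂[k]·a₂b₂ᵀ. S₀ and S₂ are linearly independent, so a₁b₁ᵀ and a₂b₂ᵀ must span the same plane of matrices: they are the rank-1 matrices of the form x·S₀ + y·S₂.
The 2×2 minor of x·S₀ + y·S₂ on rows {0,1}, columns {0,1} is −36·xy + 12·y² = (-12)·(3·x − y)(y), vanishing at (x:y) = (1:3) and (1:0).
M₁ = S₀ + 3·S₂ = [[0, 12, 12], [0, 0, 0]] = 12·[1, 0][0, 1, 1]ᵀ and M₂ = S₀ = [[-3, 0, -9], [9, 0, 27]] = (-3)·[1, -3][1, 0, 3]ᵀ, so take a₁ = [1, 0], b₁ = [0, 1, 1], a₂ = [1, -3], b₂ = [1, 0, 3].
Each slice is an integer combination of E₁ = a₁b₁ᵀ and E₂ = a₂b₂ᵀ: S₀ = −3·E₂, S₁ = 2·E₂, S₂ = 4·E₁ + E₂; reading off coefficients, c₁ = [0, 0, 4] and c₂ = [-3, 2, 1].
Hence T = [1, 0] (x) [0, 1, 1] (x) [0, 0, 4] + [1, -3] (x) [1, 0, 3] (x) [-3, 2, 1], so rank(T) ≤ 2.
These bounds meet, so rank(T) = 2.

2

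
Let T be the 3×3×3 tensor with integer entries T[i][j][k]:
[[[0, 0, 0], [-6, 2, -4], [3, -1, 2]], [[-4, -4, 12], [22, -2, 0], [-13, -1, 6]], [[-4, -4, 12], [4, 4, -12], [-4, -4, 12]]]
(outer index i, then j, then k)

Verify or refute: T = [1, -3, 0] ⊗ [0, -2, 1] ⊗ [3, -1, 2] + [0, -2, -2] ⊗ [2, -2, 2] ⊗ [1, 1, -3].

Reconstruct entrywise from the claimed factors. For example, T[1,1,0] = 22 and Σₗ aₗ[1]bₗ[1]cₗ[0] = (-3)·(-2)·(3) + (-2)·(-2)·(1) = 22; checking all 27 entries, every one matches. The claim holds.

Yes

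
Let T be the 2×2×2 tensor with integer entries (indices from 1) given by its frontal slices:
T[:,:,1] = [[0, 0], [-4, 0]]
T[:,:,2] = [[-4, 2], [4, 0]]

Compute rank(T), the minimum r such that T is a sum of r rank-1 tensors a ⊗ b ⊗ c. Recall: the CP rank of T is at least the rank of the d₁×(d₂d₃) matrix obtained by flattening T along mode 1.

2

Lower bound: in the mode-2 unfolding of T (rows indexed by j, columns by (i,k)) the 2×2 minor on rows j ∈ {1, 2}, columns (i,k) ∈ {(1,2), (2,1)} is det [[-4, -4], [2, 0]] = 8 ≠ 0, so that unfolding has rank ≥ 2 and hence rank(T) ≥ 2 (CP rank is at least every unfolding rank, though it can be larger).
Upper bound: with S_k = T[:,:,k], the two rank-1 terms a₁b₁ᵀ, a₂b₂ᵀ are the rank-1 members of the pencil x·S₁ + y·S₂.
det(x·S₁ + y·S₂) is 8·xy − 8·y² = 8·(x − y)(y), vanishing at (x:y) = (1:1) and (1:0).
M₁ = S₁ + S₂ = [[-4, 2], [0, 0]] = (-2)·(1, 0)(2, -1)ᵀ and M₂ = S₁ = [[0, 0], [-4, 0]] = (-4)·(0, 1)(1, 0)ᵀ, so take a₁ = (1, 0), b₁ = (2, -1), a₂ = (0, 1), b₂ = (1, 0).
Each slice is an integer combination of E₁ = a₁b₁ᵀ and E₂ = a₂b₂ᵀ: S₁ = −4·E₂, S₂ = −2·E₁ + 4·E₂; reading off coefficients, c₁ = (0, -2) and c₂ = (-4, 4).
Hence T = (1, 0) ⊗ (2, -1) ⊗ (0, -2) + (0, 1) ⊗ (1, 0) ⊗ (-4, 4), so rank(T) ≤ 2.
These bounds meet, so rank(T) = 2.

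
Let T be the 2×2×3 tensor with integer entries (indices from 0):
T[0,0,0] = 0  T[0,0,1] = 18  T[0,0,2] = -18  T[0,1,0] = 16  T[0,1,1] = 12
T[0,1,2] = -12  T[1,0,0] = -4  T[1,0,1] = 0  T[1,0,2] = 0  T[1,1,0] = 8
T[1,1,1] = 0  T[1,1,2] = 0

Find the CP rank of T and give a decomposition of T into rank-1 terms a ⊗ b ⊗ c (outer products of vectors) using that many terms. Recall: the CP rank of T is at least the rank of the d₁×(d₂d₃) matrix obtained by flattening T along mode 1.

rank(T) = 2

Lower bound: the mode-1 unfolding of T (rows indexed by i, columns by (j,k) = (0,0), (0,1), (0,2), (1,0), (1,1), (1,2)) is [[0, 18, -18, 16, 12, -12], [-4, 0, 0, 8, 0, 0]].
There the 2×2 minor on rows i ∈ {0, 1}, columns (j,k) ∈ {(0,0), (0,1)} is det [[0, 18], [-4, 0]] = 72 ≠ 0, so this unfolding has rank ≥ 2; CP rank is at least every unfolding rank, so rank(T) ≥ 2. (Unfolding ranks only ever bound the CP rank from below — rank(T) can be strictly larger than all of them — so the matching upper bound has to come from an explicit 2-term decomposition.)
Upper bound — finding two terms. Write S_k = T[:,:,k] for the frontal slices: S₀ = [[0, 16], [-4, 8]], S₁ = [[18, 12], [0, 0]], S₂ = [[-18, -12], [0, 0]].
If T = a₁ ⊗ b₁ ⊗ c₁ + a₂ ⊗ b₂ ⊗ c₂ then each S_k = c₁[k]·a₁b₁ᵀ + c₂[k]·a₂b₂ᵀ. S₀ and S₁ are linearly independent, so a₁b₁ᵀ and a₂b₂ᵀ must span the same plane of matrices: they are the rank-1 matrices of the form x·S₀ + y·S₁.
det(x·S₀ + y·S₁) is 64·x² + 192·xy = 64·(x + 3·y)(x), vanishing at (x:y) = (3:-1) and (0:1).
M₁ = 3·S₀ − S₁ = [[-18, 36], [-12, 24]] = (-6)·[3, 2][1, -2]ᵀ and M₂ = S₁ = [[18, 12], [0, 0]] = 6·[1, 0][3, 2]ᵀ, so take a₁ = [3, 2], b₁ = [1, -2], a₂ = [1, 0], b₂ = [3, 2].
Each slice is an integer combination of E₁ = a₁b₁ᵀ and E₂ = a₂b₂ᵀ: S₀ = −2·E₁ + 2·E₂, S₁ = 6·E₂, S₂ = −6·E₂; reading off coefficients, c₁ = [-2, 0, 0] and c₂ = [2, 6, -6].
Hence T = [3, 2] ⊗ [1, -2] ⊗ [-2, 0, 0] + [1, 0] ⊗ [3, 2] ⊗ [2, 6, -6], so rank(T) ≤ 2.
These bounds meet, so rank(T) = 2.
Check entry T[0,0,1] = 18: (3)·(1)·(0) + (1)·(3)·(6) = 18.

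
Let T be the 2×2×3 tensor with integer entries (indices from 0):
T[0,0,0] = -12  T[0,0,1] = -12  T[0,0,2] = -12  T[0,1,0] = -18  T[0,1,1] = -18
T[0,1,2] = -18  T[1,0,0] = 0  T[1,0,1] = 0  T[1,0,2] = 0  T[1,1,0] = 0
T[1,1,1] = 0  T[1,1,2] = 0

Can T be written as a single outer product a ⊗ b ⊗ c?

If T = a ⊗ b ⊗ c then every fibre of T is a multiple of the corresponding factor, so read the factors off the fibres through the nonzero entry T[0,0,0] = -12.
The mode-1 fibre T[:,0,0] = [-12, 0] gives a = [1, 0] (primitive direction); the mode-2 fibre T[0,:,0] = [-12, -18] gives b = [2, 3]; then c[k] = T[0,0,k] / (a[0]·b[0]) = [-12, -12, -12] / 2 = [-6, -6, -6].
Expanding [1, 0] ⊗ [2, 3] ⊗ [-6, -6, -6] reproduces all 12 entries of T, so T = [1, 0] ⊗ [2, 3] ⊗ [-6, -6, -6] and rank(T) ≤ 1.
Equivalently every frontal slice T[:,:,k] is c[k] times the rank-1 matrix [1, 0] ⊗ [2, 3]. So T has rank 1 (it is nonzero).

Yes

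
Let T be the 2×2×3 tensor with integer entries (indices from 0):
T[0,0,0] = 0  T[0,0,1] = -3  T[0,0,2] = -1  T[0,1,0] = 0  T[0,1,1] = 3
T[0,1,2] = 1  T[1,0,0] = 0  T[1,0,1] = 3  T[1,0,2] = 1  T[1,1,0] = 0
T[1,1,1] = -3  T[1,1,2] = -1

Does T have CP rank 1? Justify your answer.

If T = a ⊗ b ⊗ c then every fibre of T is a multiple of the corresponding factor, so read the factors off the fibres through the nonzero entry T[0,0,1] = -3.
The mode-1 fibre T[:,0,1] = [-3, 3] gives a = [1, -1] (primitive direction); the mode-2 fibre T[0,:,1] = [-3, 3] gives b = [1, -1]; then c[k] = T[0,0,k] / (a[0]·b[0]) = [0, -3, -1] / 1 = [0, -3, -1].
Expanding [1, -1] ⊗ [1, -1] ⊗ [0, -3, -1] reproduces all 12 entries of T, so T = [1, -1] ⊗ [1, -1] ⊗ [0, -3, -1] and rank(T) ≤ 1.
Equivalently every frontal slice T[:,:,k] is c[k] times the rank-1 matrix [1, -1] ⊗ [1, -1]. So T has rank 1 (it is nonzero).

Yes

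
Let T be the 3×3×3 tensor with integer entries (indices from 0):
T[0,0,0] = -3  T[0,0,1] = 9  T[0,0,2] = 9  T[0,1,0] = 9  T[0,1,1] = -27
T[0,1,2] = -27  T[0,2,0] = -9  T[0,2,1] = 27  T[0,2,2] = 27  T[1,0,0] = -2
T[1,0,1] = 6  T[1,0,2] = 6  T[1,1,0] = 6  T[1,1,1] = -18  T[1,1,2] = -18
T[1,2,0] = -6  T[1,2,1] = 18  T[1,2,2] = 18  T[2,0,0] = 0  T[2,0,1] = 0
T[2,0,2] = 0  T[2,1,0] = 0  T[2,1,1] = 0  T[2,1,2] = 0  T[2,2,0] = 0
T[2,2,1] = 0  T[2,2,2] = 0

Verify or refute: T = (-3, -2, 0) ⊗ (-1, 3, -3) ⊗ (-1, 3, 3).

Yes

Reconstruct entrywise from the claimed factors. For example, T[0,2,0] = -9 and Σₗ aₗ[0]bₗ[2]cₗ[0] = (-3)·(-3)·(-1) = -9; checking all 27 entries, every one matches. The claim holds.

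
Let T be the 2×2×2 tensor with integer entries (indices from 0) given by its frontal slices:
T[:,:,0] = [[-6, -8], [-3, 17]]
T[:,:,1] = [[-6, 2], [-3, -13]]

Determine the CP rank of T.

Lower bound: the mode-3 unfolding of T (rows indexed by k, columns by (i,j) = (0,0), (0,1), (1,0), (1,1)) is [[-6, -8, -3, 17], [-6, 2, -3, -13]].
There the 2×2 minor on rows k ∈ {0, 1}, columns (i,j) ∈ {(0,0), (0,1)} is det [[-6, -8], [-6, 2]] = -60 ≠ 0, so this unfolding has rank ≥ 2; CP rank is at least every unfolding rank, so rank(T) ≥ 2. (Unfolding ranks only ever bound the CP rank from below — rank(T) can be strictly larger than all of them — so the matching upper bound has to come from an explicit 2-term decomposition.)
Upper bound — finding two terms. Write S_k = T[:,:,k] for the frontal slices: S₀ = [[-6, -8], [-3, 17]], S₁ = [[-6, 2], [-3, -13]].
If T = a₁ ⊗ b₁ ⊗ c₁ + a₂ ⊗ b₂ ⊗ c₂ then each S_k = c₁[k]·a₁b₁ᵀ + c₂[k]·a₂b₂ᵀ. S₀ and S₁ are linearly independent, so a₁b₁ᵀ and a₂b₂ᵀ must span the same plane of matrices: they are the rank-1 matrices of the form x·S₀ + y·S₁.
det(x·S₀ + y·S₁) is −126·x² − 42·xy + 84·y² = (-42)·(3·x − 2·y)(x + y), vanishing at (x:y) = (2:3) and (1:-1).
M₁ = 2·S₀ + 3·S₁ = [[-30, -10], [-15, -5]] = (-5)·(2, 1)(3, 1)ᵀ and M₂ = S₀ − S₁ = [[0, -10], [0, 30]] = (-10)·(1, -3)(0, 1)ᵀ, so take a₁ = (2, 1), b₁ = (3, 1), a₂ = (1, -3), b₂ = (0, 1).
Each slice is an integer combination of E₁ = a₁b₁ᵀ and E₂ = a₂b₂ᵀ: S₀ = −E₁ − 6·E₂, S₁ = −E₁ + 4·E₂; reading off coefficients, c₁ = (-1, -1) and c₂ = (-6, 4).
Hence T = (2, 1) ⊗ (3, 1) ⊗ (-1, -1) + (1, -3) ⊗ (0, 1) ⊗ (-6, 4), so rank(T) ≤ 2.
These bounds meet, so rank(T) = 2.

2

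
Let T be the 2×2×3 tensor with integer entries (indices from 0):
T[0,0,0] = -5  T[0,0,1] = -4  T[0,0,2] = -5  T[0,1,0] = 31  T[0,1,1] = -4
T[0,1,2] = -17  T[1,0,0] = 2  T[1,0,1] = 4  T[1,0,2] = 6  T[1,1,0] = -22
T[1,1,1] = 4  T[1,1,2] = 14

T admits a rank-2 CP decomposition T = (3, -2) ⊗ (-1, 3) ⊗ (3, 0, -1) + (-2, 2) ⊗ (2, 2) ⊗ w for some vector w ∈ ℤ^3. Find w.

Subtract the known terms from T to get the rank-1 residual R = (-2, 2) ⊗ (2, 2) ⊗ w, so R[i,j,k] = a[i]·b[j]·w[k]. Pick indices with nonzero a[0]·b[0] = (-2)·(2) = -4. Only the fibre through (0,0,·) is needed: R[0,0,:] = T[0,0,:] − Σₗ aₗ[0]bₗ[0]cₗ = [-5, -4, -5] − (3)·(-1)·(3, 0, -1) = [4, -4, -8]. Then w[k] = R[0,0,k] / -4 for each k, giving w = [4, -4, -8] / -4 = (-1, 1, 2).

w = (-1, 1, 2)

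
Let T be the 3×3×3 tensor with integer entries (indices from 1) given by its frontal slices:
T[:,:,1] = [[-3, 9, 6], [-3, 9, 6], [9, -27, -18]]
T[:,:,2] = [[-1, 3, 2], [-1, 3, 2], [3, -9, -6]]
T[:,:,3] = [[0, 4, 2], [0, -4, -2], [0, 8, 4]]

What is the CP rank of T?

2

Lower bound: the mode-2 unfolding of T (rows indexed by j, columns by (i,k) = (1,1), (1,2), (1,3), (2,1), (2,2), (2,3), (3,1), (3,2), (3,3)) is [[-3, -1, 0, -3, -1, 0, 9, 3, 0], [9, 3, 4, 9, 3, -4, -27, -9, 8], [6, 2, 2, 6, 2, -2, -18, -6, 4]].
There the 2×2 minor on rows j ∈ {1, 2}, columns (i,k) ∈ {(1,1), (1,3)} is det [[-3, 0], [9, 4]] = -12 ≠ 0, so this unfolding has rank ≥ 2; CP rank is at least every unfolding rank, so rank(T) ≥ 2. (Unfolding ranks only ever bound the CP rank from below — rank(T) can be strictly larger than all of them — so the matching upper bound has to come from an explicit 2-term decomposition.)
Upper bound — finding two terms. Write S_k = T[:,:,k] for the frontal slices: S₁ = [[-3, 9, 6], [-3, 9, 6], [9, -27, -18]], S₂ = [[-1, 3, 2], [-1, 3, 2], [3, -9, -6]], S₃ = [[0, 4, 2], [0, -4, -2], [0, 8, 4]].
If T = a₁ ∘ b₁ ∘ c₁ + a₂ ∘ b₂ ∘ c₂ then each S_k = c₁[k]·a₁b₁ᵀ + c₂[k]·a₂b₂ᵀ. S₁ and S₃ are linearly independent, so a₁b₁ᵀ and a₂b₂ᵀ must span the same plane of matrices: they are the rank-1 matrices of the form x·S₁ + y·S₃.
The 2×2 minor of x·S₁ + y·S₃ on rows {1,2}, columns {1,2} is 24·xy = 24·(y)(x), vanishing at (x:y) = (1:0) and (0:1).
M₁ = S₁ = [[-3, 9, 6], [-3, 9, 6], [9, -27, -18]] = (-3)·[1, 1, -3][1, -3, -2]ᵀ and M₂ = S₃ = [[0, 4, 2], [0, -4, -2], [0, 8, 4]] = 2·[1, -1, 2][0, 2, 1]ᵀ, so take a₁ = [1, 1, -3], b₁ = [1, -3, -2], a₂ = [1, -1, 2], b₂ = [0, 2, 1].
Each slice is an integer combination of E₁ = a₁b₁ᵀ and E₂ = a₂b₂ᵀ: S₁ = −3·E₁, S₂ = −E₁, S₃ = 2·E₂; reading off coefficients, c₁ = [-3, -1, 0] and c₂ = [0, 0, 2].
Hence T = [1, 1, -3] ∘ [1, -3, -2] ∘ [-3, -1, 0] + [1, -1, 2] ∘ [0, 2, 1] ∘ [0, 0, 2], so rank(T) ≤ 2.
These bounds meet, so rank(T) = 2.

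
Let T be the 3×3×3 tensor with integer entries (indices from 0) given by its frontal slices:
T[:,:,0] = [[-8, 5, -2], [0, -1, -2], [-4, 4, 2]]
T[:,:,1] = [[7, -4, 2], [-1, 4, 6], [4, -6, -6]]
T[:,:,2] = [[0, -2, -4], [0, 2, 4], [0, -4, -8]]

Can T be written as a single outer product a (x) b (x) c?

No

The mode-1 unfolding of T (rows indexed by i, columns by (j,k) = (0,0), (0,1), (0,2), (1,0), (1,1), (1,2), (2,0), (2,1), (2,2)) is [[-8, 7, 0, 5, -4, -2, -2, 2, -4], [0, -1, 0, -1, 4, 2, -2, 6, 4], [-4, 4, 0, 4, -6, -4, 2, -6, -8]].
There the 3×3 minor on rows i ∈ {0, 1, 2}, columns (j,k) ∈ {(0,0), (0,1), (1,0)} is det [[-8, 7, 5], [0, -1, -1], [-4, 4, 4]] = 8 ≠ 0, so this unfolding has rank ≥ 3; CP rank is at least every unfolding rank, so rank(T) ≥ 3.
In particular rank(T) ≥ 3 > 1, so T is not rank-1.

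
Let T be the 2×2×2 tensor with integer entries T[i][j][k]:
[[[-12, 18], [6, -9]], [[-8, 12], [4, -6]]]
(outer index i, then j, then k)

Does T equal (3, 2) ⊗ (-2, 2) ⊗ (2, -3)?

Reconstruct entry (0,1,0) from the claimed factors: Σₗ aₗ[0]bₗ[1]cₗ[0] = (3)·(2)·(2) = 12, but T[0,1,0] = 6. The claim is false.

No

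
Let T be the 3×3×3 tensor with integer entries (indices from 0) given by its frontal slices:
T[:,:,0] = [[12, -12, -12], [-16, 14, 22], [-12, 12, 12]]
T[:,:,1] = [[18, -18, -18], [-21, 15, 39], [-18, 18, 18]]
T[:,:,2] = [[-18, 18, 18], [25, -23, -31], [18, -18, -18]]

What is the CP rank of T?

2

Lower bound: the mode-3 unfolding of T (rows indexed by k, columns by (i,j) = (0,0), (0,1), (0,2), (1,0), (1,1), (1,2), (2,0), (2,1), (2,2)) is [[12, -12, -12, -16, 14, 22, -12, 12, 12], [18, -18, -18, -21, 15, 39, -18, 18, 18], [-18, 18, 18, 25, -23, -31, 18, -18, -18]].
There the 2×2 minor on rows k ∈ {0, 1}, columns (i,j) ∈ {(0,0), (1,0)} is det [[12, -16], [18, -21]] = 36 ≠ 0, so this unfolding has rank ≥ 2; CP rank is at least every unfolding rank, so rank(T) ≥ 2. (Flattening ranks never certify an upper bound on CP rank; for that we must actually write T with 2 rank-1 terms.)
Upper bound — finding two terms. Write S_k = T[:,:,k] for the frontal slices: S₀ = [[12, -12, -12], [-16, 14, 22], [-12, 12, 12]], S₁ = [[18, -18, -18], [-21, 15, 39], [-18, 18, 18]], S₂ = [[-18, 18, 18], [25, -23, -31], [18, -18, -18]].
If T = a₁ ⊗ b₁ ⊗ c₁ + a₂ ⊗ b₂ ⊗ c₂ then each S_k = c₁[k]·a₁b₁ᵀ + c₂[k]·a₂b₂ᵀ. S₀ and S₁ are linearly independent, so a₁b₁ᵀ and a₂b₂ᵀ must span the same plane of matrices: they are the rank-1 matrices of the form x·S₀ + y·S₁.
The 2×2 minor of x·S₀ + y·S₁ on rows {0,1}, columns {0,1} is −24·x² − 108·xy − 108·y² = (-12)·(x + 3·y)(2·x + 3·y), vanishing at (x:y) = (3:-1) and (3:-2).
M₁ = 3·S₀ − S₁ = [[18, -18, -18], [-27, 27, 27], [-18, 18, 18]] = 9·(2, -3, -2)(1, -1, -1)ᵀ and M₂ = 3·S₀ − 2·S₁ = [[0, 0, 0], [-6, 12, -12], [0, 0, 0]] = (-6)·(0, 1, 0)(1, -2, 2)ᵀ, so take a₁ = (2, -3, -2), b₁ = (1, -1, -1), a₂ = (0, 1, 0), b₂ = (1, -2, 2).
Each slice is an integer combination of E₁ = a₁b₁ᵀ and E₂ = a₂b₂ᵀ: S₀ = 6·E₁ + 2·E₂, S₁ = 9·E₁ + 6·E₂, S₂ = −9·E₁ − 2·E₂; reading off coefficients, c₁ = (6, 9, -9) and c₂ = (2, 6, -2).
Hence T = (2, -3, -2) ⊗ (1, -1, -1) ⊗ (6, 9, -9) + (0, 1, 0) ⊗ (1, -2, 2) ⊗ (2, 6, -2), so rank(T) ≤ 2.
These bounds meet, so rank(T) = 2.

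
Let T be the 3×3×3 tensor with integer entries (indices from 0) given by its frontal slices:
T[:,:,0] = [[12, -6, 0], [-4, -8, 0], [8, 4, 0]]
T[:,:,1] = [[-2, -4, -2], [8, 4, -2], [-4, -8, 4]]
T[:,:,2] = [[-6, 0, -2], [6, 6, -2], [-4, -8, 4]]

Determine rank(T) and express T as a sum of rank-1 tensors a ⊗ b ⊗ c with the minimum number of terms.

Lower bound: the mode-3 unfolding of T (rows indexed by k, columns by (i,j) = (0,0), (0,1), (0,2), (1,0), (1,1), (1,2), (2,0), (2,1), (2,2)) is [[12, -6, 0, -4, -8, 0, 8, 4, 0], [-2, -4, -2, 8, 4, -2, -4, -8, 4], [-6, 0, -2, 6, 6, -2, -4, -8, 4]].
There the 3×3 minor on rows k ∈ {0, 1, 2}, columns (i,j) ∈ {(0,0), (0,1), (0,2)} is det [[12, -6, 0], [-2, -4, -2], [-6, 0, -2]] = 48 ≠ 0, so this unfolding has rank ≥ 3; CP rank is at least every unfolding rank, so rank(T) ≥ 3. (This is only a lower bound: in general the CP rank may exceed every unfolding rank, so we still need to exhibit 3 rank-1 terms summing to T.)
Upper bound: T is a sum of 3 rank-1 terms, T = [1, -2, 2] ⊗ [2, 1, 0] ⊗ [2, -2, -2] + [1, 1, -2] ⊗ [1, -1, 1] ⊗ [0, -2, -2] + [2, 1, 0] ⊗ [1, -1, 0] ⊗ [4, 2, 0] (written with every a and b primitive with positive leading entry and the scale carried by c; CP decompositions are not unique, and this one is verified by expanding entrywise), so rank(T) ≤ 3.
These bounds meet, so rank(T) = 3.

rank(T) = 3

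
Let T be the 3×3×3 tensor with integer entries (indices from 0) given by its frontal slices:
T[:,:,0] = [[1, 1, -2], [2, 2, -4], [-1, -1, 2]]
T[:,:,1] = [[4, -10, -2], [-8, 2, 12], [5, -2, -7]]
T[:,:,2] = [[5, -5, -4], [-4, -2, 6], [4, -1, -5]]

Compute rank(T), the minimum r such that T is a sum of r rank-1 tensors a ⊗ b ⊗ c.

3

Lower bound: the mode-3 unfolding of T (rows indexed by k, columns by (i,j) = (0,0), (0,1), (0,2), (1,0), (1,1), (1,2), (2,0), (2,1), (2,2)) is [[1, 1, -2, 2, 2, -4, -1, -1, 2], [4, -10, -2, -8, 2, 12, 5, -2, -7], [5, -5, -4, -4, -2, 6, 4, -1, -5]].
There the 3×3 minor on rows k ∈ {0, 1, 2}, columns (i,j) ∈ {(0,0), (0,1), (0,2)} is det [[1, 1, -2], [4, -10, -2], [5, -5, -4]] = -24 ≠ 0, so this unfolding has rank ≥ 3; CP rank is at least every unfolding rank, so rank(T) ≥ 3. (Flattening ranks never certify an upper bound on CP rank; for that we must actually write T with 3 rank-1 terms.)
Upper bound: T is a sum of 3 rank-1 terms, T = [1, 2, -1] ⊗ [1, 1, -2] ⊗ [1, -2, -1] + [2, -2, 1] ⊗ [1, -2, -1] ⊗ [0, 1, -1] + [2, -1, 1] ⊗ [1, -1, -1] ⊗ [0, 2, 4] (written with every a and b primitive with positive leading entry and the scale carried by c; CP decompositions are not unique, and this one is verified by expanding entrywise), so rank(T) ≤ 3.
These bounds meet, so rank(T) = 3.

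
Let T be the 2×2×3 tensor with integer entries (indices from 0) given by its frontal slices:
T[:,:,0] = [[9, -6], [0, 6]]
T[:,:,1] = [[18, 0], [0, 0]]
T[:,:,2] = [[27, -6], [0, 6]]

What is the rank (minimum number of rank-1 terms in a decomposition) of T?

Lower bound: the mode-1 unfolding of T (rows indexed by i, columns by (j,k) = (0,0), (0,1), (0,2), (1,0), (1,1), (1,2)) is [[9, 18, 27, -6, 0, -6], [0, 0, 0, 6, 0, 6]].
There the 2×2 minor on rows i ∈ {0, 1}, columns (j,k) ∈ {(0,0), (1,0)} is det [[9, -6], [0, 6]] = 54 ≠ 0, so this unfolding has rank ≥ 2; CP rank is at least every unfolding rank, so rank(T) ≥ 2. (Flattening ranks never certify an upper bound on CP rank; for that we must actually write T with 2 rank-1 terms.)
Upper bound — finding two terms. Write S_k = T[:,:,k] for the frontal slices: S₀ = [[9, -6], [0, 6]], S₁ = [[18, 0], [0, 0]], S₂ = [[27, -6], [0, 6]].
If T = a₁ (x) b₁ (x) c₁ + a₂ (x) b₂ (x) c₂ then each S_k = c₁[k]·a₁b₁ᵀ + c₂[k]·a₂b₂ᵀ. S₀ and S₁ are linearly independent, so a₁b₁ᵀ and a₂b₂ᵀ must span the same plane of matrices: they are the rank-1 matrices of the form x·S₀ + y·S₁.
det(x·S₀ + y·S₁) is 54·x² + 108·xy = 54·(x + 2·y)(x), vanishing at (x:y) = (2:-1) and (0:1).
M₁ = 2·S₀ − S₁ = [[0, -12], [0, 12]] = (-12)·[1, -1][0, 1]ᵀ and M₂ = S₁ = [[18, 0], [0, 0]] = 18·[1, 0][1, 0]ᵀ, so take a₁ = [1, -1], b₁ = [0, 1], a₂ = [1, 0], b₂ = [1, 0].
Each slice is an integer combination of E₁ = a₁b₁ᵀ and E₂ = a₂b₂ᵀ: S₀ = −6·E₁ + 9·E₂, S₁ = 18·E₂, S₂ = −6·E₁ + 27·E₂; reading off coefficients, c₁ = [-6, 0, -6] and c₂ = [9, 18, 27].
Hence T = [1, -1] (x) [0, 1] (x) [-6, 0, -6] + [1, 0] (x) [1, 0] (x) [9, 18, 27], so rank(T) ≤ 2.
These bounds meet, so rank(T) = 2.

2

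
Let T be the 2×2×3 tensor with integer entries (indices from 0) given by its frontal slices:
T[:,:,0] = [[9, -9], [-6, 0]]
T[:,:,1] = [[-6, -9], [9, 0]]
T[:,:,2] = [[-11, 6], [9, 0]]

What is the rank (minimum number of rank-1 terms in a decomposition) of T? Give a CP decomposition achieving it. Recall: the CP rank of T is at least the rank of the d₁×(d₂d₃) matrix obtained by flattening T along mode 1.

rank(T) = 2

Lower bound: the mode-1 unfolding of T (rows indexed by i, columns by (j,k) = (0,0), (0,1), (0,2), (1,0), (1,1), (1,2)) is [[9, -6, -11, -9, -9, 6], [-6, 9, 9, 0, 0, 0]].
There the 2×2 minor on rows i ∈ {0, 1}, columns (j,k) ∈ {(0,0), (0,1)} is det [[9, -6], [-6, 9]] = 45 ≠ 0, so this unfolding has rank ≥ 2; CP rank is at least every unfolding rank, so rank(T) ≥ 2. (Flattening ranks never certify an upper bound on CP rank; for that we must actually write T with 2 rank-1 terms.)
Upper bound — finding two terms. Write S_k = T[:,:,k] for the frontal slices: S₀ = [[9, -9], [-6, 0]], S₁ = [[-6, -9], [9, 0]], S₂ = [[-11, 6], [9, 0]].
If T = a₁ ⊗ b₁ ⊗ c₁ + a₂ ⊗ b₂ ⊗ c₂ then each S_k = c₁[k]·a₁b₁ᵀ + c₂[k]·a₂b₂ᵀ. S₀ and S₁ are linearly independent, so a₁b₁ᵀ and a₂b₂ᵀ must span the same plane of matrices: they are the rank-1 matrices of the form x·S₀ + y·S₁.
det(x·S₀ + y·S₁) is −54·x² + 27·xy + 81·y² = (-27)·(2·x − 3·y)(x + y), vanishing at (x:y) = (3:2) and (1:-1).
M₁ = 3·S₀ + 2·S₁ = [[15, -45], [0, 0]] = 15·(1, 0)(1, -3)ᵀ and M₂ = S₀ − S₁ = [[15, 0], [-15, 0]] = 15·(1, -1)(1, 0)ᵀ, so take a₁ = (1, 0), b₁ = (1, -3), a₂ = (1, -1), b₂ = (1, 0).
Each slice is an integer combination of E₁ = a₁b₁ᵀ and E₂ = a₂b₂ᵀ: S₀ = 3·E₁ + 6·E₂, S₁ = 3·E₁ − 9·E₂, S₂ = −2·E₁ − 9·E₂; reading off coefficients, c₁ = (3, 3, -2) and c₂ = (6, -9, -9).
Hence T = (1, 0) ⊗ (1, -3) ⊗ (3, 3, -2) + (1, -1) ⊗ (1, 0) ⊗ (6, -9, -9), so rank(T) ≤ 2.
These bounds meet, so rank(T) = 2.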